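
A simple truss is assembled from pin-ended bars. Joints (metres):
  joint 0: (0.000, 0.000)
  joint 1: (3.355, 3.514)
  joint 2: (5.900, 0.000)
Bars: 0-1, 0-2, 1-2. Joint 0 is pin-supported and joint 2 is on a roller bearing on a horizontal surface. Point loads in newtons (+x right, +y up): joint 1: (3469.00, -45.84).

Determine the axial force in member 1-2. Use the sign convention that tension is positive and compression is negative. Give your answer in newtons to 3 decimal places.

-2583.255

N=3 nodes, M=3 members, R=3 reactions → 2N=6, M+R=6
member 0 (0-1): L=4.8584, (cx,cy)=(0.6906,0.7233)
member 1 (0-2): L=5.9000, (cx,cy)=(1.0000,0.0000)
member 2 (1-2): L=4.3388, (cx,cy)=(0.5866,-0.8099)
solve A·x = −loads:
  F[0-1] = +2829.2464 N (tension)
  F[0-2] = +1515.2524 N (tension)
  F[1-2] = -2583.2547 N (compression)
  Rx@0 = -3469.0000 N
  Ry@0 = -2046.3395 N
  Ry@2 = +2092.1795 N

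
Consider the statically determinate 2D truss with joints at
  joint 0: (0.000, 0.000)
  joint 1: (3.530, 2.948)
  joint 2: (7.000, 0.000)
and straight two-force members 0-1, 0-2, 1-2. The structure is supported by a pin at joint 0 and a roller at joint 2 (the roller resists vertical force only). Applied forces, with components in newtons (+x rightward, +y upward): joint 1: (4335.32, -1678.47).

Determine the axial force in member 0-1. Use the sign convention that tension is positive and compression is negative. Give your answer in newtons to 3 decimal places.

N=3 nodes, M=3 members, R=3 reactions → 2N=6, M+R=6
member 0 (0-1): L=4.5991, (cx,cy)=(0.7675,0.6410)
member 1 (0-2): L=7.0000, (cx,cy)=(1.0000,0.0000)
member 2 (1-2): L=4.5532, (cx,cy)=(0.7621,-0.6475)
solve A·x = −loads:
  F[0-1] = +1550.3160 N (tension)
  F[0-2] = +3145.3849 N (tension)
  F[1-2] = -4127.2500 N (compression)
  Rx@0 = -4335.3200 N
  Ry@0 = -993.7475 N
  Ry@2 = +2672.2175 N

1550.316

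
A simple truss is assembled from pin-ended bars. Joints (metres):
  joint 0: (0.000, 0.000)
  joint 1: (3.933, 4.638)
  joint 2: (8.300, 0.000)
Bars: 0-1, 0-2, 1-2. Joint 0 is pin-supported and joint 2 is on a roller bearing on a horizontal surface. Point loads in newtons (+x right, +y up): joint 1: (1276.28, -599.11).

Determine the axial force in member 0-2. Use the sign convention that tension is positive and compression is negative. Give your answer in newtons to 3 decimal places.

938.811

N=3 nodes, M=3 members, R=3 reactions → 2N=6, M+R=6
member 0 (0-1): L=6.0811, (cx,cy)=(0.6468,0.7627)
member 1 (0-2): L=8.3000, (cx,cy)=(1.0000,0.0000)
member 2 (1-2): L=6.3704, (cx,cy)=(0.6855,-0.7281)
solve A·x = −loads:
  F[0-1] = +521.7832 N (tension)
  F[0-2] = +938.8114 N (tension)
  F[1-2] = -1369.4951 N (compression)
  Rx@0 = -1276.2800 N
  Ry@0 = -397.9606 N
  Ry@2 = +997.0706 N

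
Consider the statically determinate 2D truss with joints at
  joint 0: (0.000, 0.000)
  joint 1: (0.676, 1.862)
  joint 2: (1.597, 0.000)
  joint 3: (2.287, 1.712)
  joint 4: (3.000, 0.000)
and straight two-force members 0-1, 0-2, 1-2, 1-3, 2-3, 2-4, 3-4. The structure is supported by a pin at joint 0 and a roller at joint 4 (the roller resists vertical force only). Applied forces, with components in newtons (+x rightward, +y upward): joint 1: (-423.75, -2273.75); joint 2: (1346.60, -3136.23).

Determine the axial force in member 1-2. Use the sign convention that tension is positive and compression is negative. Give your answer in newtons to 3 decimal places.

1515.587

N=5 nodes, M=7 members, R=3 reactions → 2N=10, M+R=10
member 0 (0-1): L=1.9809, (cx,cy)=(0.3413,0.9400)
member 1 (0-2): L=1.5970, (cx,cy)=(1.0000,0.0000)
member 2 (1-2): L=2.0773, (cx,cy)=(0.4434,-0.8963)
member 3 (1-3): L=1.6180, (cx,cy)=(0.9957,-0.0927)
member 4 (2-3): L=1.8458, (cx,cy)=(0.3738,0.9275)
member 5 (2-4): L=1.4030, (cx,cy)=(1.0000,0.0000)
member 6 (3-4): L=1.8545, (cx,cy)=(0.3845,-0.9231)
solve A·x = −loads:
  F[0-1] = -3714.0711 N (compression)
  F[0-2] = +2190.3014 N (tension)
  F[1-2] = +1515.5870 N (tension)
  F[1-3] = -1522.2053 N (compression)
  F[2-3] = +1916.6987 N (tension)
  F[2-4] = +799.1530 N (tension)
  F[3-4] = -2078.6256 N (compression)
  Rx@0 = -922.8500 N
  Ry@0 = +3491.1161 N
  Ry@4 = +1918.8639 N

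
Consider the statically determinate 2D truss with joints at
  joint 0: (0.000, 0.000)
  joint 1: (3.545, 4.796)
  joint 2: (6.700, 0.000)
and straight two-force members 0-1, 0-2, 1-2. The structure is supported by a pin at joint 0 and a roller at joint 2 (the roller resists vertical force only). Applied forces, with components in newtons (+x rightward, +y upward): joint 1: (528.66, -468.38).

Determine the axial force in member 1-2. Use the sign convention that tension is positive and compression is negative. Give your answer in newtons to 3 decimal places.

N=3 nodes, M=3 members, R=3 reactions → 2N=6, M+R=6
member 0 (0-1): L=5.9639, (cx,cy)=(0.5944,0.8042)
member 1 (0-2): L=6.7000, (cx,cy)=(1.0000,0.0000)
member 2 (1-2): L=5.7407, (cx,cy)=(0.5496,-0.8354)
solve A·x = −loads:
  F[0-1] = +196.3126 N (tension)
  F[0-2] = +411.9708 N (tension)
  F[1-2] = -749.6041 N (compression)
  Rx@0 = -528.6600 N
  Ry@0 = -157.8678 N
  Ry@2 = +626.2478 N

-749.604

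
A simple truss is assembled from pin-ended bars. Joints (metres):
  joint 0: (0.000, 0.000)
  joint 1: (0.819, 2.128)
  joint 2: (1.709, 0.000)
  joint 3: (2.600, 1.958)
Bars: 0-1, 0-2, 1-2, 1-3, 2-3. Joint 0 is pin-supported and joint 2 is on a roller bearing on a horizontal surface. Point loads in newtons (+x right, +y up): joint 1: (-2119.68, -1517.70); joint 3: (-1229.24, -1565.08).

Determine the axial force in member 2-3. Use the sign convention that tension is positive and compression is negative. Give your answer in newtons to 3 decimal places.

-1771.472

N=4 nodes, M=5 members, R=3 reactions → 2N=8, M+R=8
member 0 (0-1): L=2.2802, (cx,cy)=(0.3592,0.9333)
member 1 (0-2): L=1.7090, (cx,cy)=(1.0000,0.0000)
member 2 (1-2): L=2.3066, (cx,cy)=(0.3858,-0.9226)
member 3 (1-3): L=1.7891, (cx,cy)=(0.9955,-0.0950)
member 4 (2-3): L=2.1512, (cx,cy)=(0.4142,0.9102)
solve A·x = −loads:
  F[0-1] = -4309.7197 N (compression)
  F[0-2] = -1800.9342 N (compression)
  F[1-2] = +2765.8977 N (tension)
  F[1-3] = -497.7696 N (compression)
  F[2-3] = -1771.4717 N (compression)
  Rx@0 = +3348.9200 N
  Ry@0 = +4022.1168 N
  Ry@2 = -939.3368 N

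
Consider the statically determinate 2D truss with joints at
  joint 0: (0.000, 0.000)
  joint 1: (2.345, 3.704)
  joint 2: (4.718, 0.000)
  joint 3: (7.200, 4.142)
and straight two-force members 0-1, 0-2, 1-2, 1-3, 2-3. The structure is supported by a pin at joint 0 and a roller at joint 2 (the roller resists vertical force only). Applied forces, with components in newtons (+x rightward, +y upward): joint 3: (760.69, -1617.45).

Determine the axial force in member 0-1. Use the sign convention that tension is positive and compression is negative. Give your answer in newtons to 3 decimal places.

N=4 nodes, M=5 members, R=3 reactions → 2N=8, M+R=8
member 0 (0-1): L=4.3839, (cx,cy)=(0.5349,0.8449)
member 1 (0-2): L=4.7180, (cx,cy)=(1.0000,0.0000)
member 2 (1-2): L=4.3989, (cx,cy)=(0.5394,-0.8420)
member 3 (1-3): L=4.8747, (cx,cy)=(0.9960,0.0899)
member 4 (2-3): L=4.8287, (cx,cy)=(0.5140,0.8578)
solve A·x = −loads:
  F[0-1] = +1797.4885 N (tension)
  F[0-2] = -200.8063 N (compression)
  F[1-2] = -1607.7158 N (compression)
  F[1-3] = +1836.2011 N (tension)
  F[2-3] = -2077.9506 N (compression)
  Rx@0 = -760.6900 N
  Ry@0 = -1518.7132 N
  Ry@2 = +3136.1632 N

1797.489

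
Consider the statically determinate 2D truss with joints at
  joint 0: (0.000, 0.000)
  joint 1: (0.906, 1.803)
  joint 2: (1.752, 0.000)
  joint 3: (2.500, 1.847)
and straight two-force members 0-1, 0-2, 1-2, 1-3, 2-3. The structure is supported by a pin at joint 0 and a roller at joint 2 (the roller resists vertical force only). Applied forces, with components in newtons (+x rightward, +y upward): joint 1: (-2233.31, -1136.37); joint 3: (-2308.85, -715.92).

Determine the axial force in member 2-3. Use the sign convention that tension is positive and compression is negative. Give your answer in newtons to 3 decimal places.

-711.595

N=4 nodes, M=5 members, R=3 reactions → 2N=8, M+R=8
member 0 (0-1): L=2.0178, (cx,cy)=(0.4490,0.8935)
member 1 (0-2): L=1.7520, (cx,cy)=(1.0000,0.0000)
member 2 (1-2): L=1.9916, (cx,cy)=(0.4248,-0.9053)
member 3 (1-3): L=1.5946, (cx,cy)=(0.9996,0.0276)
member 4 (2-3): L=1.9927, (cx,cy)=(0.3754,0.9269)
solve A·x = −loads:
  F[0-1] = -5568.2716 N (compression)
  F[0-2] = -2042.0239 N (compression)
  F[1-2] = +4178.4202 N (tension)
  F[1-3] = -2042.5181 N (compression)
  F[2-3] = -711.5954 N (compression)
  Rx@0 = +4542.1600 N
  Ry@0 = +4975.4365 N
  Ry@2 = -3123.1465 N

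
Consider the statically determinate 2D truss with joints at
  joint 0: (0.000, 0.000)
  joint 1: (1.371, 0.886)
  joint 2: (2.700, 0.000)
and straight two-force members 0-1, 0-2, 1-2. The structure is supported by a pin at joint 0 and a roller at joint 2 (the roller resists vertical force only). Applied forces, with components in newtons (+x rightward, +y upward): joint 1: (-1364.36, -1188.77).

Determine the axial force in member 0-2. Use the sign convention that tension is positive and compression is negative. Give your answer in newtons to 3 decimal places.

N=3 nodes, M=3 members, R=3 reactions → 2N=6, M+R=6
member 0 (0-1): L=1.6324, (cx,cy)=(0.8399,0.5428)
member 1 (0-2): L=2.7000, (cx,cy)=(1.0000,0.0000)
member 2 (1-2): L=1.5973, (cx,cy)=(0.8321,-0.5547)
solve A·x = −loads:
  F[0-1] = -1902.9311 N (compression)
  F[0-2] = +233.8782 N (tension)
  F[1-2] = -281.0866 N (compression)
  Rx@0 = +1364.3600 N
  Ry@0 = +1032.8512 N
  Ry@2 = +155.9188 N

233.878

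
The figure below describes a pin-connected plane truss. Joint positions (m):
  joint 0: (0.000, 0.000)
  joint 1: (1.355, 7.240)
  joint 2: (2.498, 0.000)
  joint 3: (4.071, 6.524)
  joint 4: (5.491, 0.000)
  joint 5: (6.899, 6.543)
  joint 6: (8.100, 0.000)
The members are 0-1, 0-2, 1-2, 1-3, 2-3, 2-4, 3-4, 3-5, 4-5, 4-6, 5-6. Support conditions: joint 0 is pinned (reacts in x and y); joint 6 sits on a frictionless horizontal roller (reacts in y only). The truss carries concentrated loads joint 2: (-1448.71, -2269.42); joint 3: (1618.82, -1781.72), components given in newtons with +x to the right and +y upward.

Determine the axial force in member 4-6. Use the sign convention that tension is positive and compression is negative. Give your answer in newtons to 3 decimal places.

N=7 nodes, M=11 members, R=3 reactions → 2N=14, M+R=14
member 0 (0-1): L=7.3657, (cx,cy)=(0.1840,0.9829)
member 1 (0-2): L=2.4980, (cx,cy)=(1.0000,0.0000)
member 2 (1-2): L=7.3297, (cx,cy)=(0.1559,-0.9878)
member 3 (1-3): L=2.8088, (cx,cy)=(0.9670,-0.2549)
member 4 (2-3): L=6.7110, (cx,cy)=(0.2344,0.9721)
member 5 (2-4): L=2.9930, (cx,cy)=(1.0000,0.0000)
member 6 (3-4): L=6.6767, (cx,cy)=(0.2127,-0.9771)
member 7 (3-5): L=2.8281, (cx,cy)=(1.0000,0.0067)
member 8 (4-5): L=6.6928, (cx,cy)=(0.2104,0.9776)
member 9 (4-6): L=2.6090, (cx,cy)=(1.0000,0.0000)
member 10 (5-6): L=6.6523, (cx,cy)=(0.1805,-0.9836)
solve A·x = −loads:
  F[0-1] = -1171.9339 N (compression)
  F[0-2] = +385.6997 N (tension)
  F[1-2] = +1276.8809 N (tension)
  F[1-3] = -428.8770 N (compression)
  F[2-3] = +1037.0503 N (tension)
  F[2-4] = +1790.4513 N (tension)
  F[3-4] = -2975.0473 N (compression)
  F[3-5] = -1157.7492 N (compression)
  F[4-5] = +2973.5309 N (tension)
  F[4-6] = +532.1637 N (tension)
  F[5-6] = -2947.6428 N (compression)
  Rx@0 = -170.1100 N
  Ry@0 = +1151.9332 N
  Ry@6 = +2899.2068 N

532.164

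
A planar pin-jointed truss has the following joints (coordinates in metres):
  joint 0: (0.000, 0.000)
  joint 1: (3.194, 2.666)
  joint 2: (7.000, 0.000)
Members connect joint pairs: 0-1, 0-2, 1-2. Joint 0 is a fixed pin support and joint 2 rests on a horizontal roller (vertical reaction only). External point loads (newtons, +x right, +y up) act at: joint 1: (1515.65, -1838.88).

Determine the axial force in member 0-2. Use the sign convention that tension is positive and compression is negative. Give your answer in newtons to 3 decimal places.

N=3 nodes, M=3 members, R=3 reactions → 2N=6, M+R=6
member 0 (0-1): L=4.1604, (cx,cy)=(0.7677,0.6408)
member 1 (0-2): L=7.0000, (cx,cy)=(1.0000,0.0000)
member 2 (1-2): L=4.6468, (cx,cy)=(0.8190,-0.5737)
solve A·x = −loads:
  F[0-1] = -659.4568 N (compression)
  F[0-2] = +2021.9208 N (tension)
  F[1-2] = -2468.6174 N (compression)
  Rx@0 = -1515.6500 N
  Ry@0 = +422.5792 N
  Ry@2 = +1416.3008 N

2021.921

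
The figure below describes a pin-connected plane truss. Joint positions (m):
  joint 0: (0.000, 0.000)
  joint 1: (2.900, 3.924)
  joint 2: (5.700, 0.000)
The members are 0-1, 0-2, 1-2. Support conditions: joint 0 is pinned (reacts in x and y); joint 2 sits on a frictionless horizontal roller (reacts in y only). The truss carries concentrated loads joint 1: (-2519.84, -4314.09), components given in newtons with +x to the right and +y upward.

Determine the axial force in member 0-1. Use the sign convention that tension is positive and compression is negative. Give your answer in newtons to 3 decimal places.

N=3 nodes, M=3 members, R=3 reactions → 2N=6, M+R=6
member 0 (0-1): L=4.8793, (cx,cy)=(0.5943,0.8042)
member 1 (0-2): L=5.7000, (cx,cy)=(1.0000,0.0000)
member 2 (1-2): L=4.8206, (cx,cy)=(0.5808,-0.8140)
solve A·x = −loads:
  F[0-1] = -4792.1712 N (compression)
  F[0-2] = +328.3628 N (tension)
  F[1-2] = -565.3185 N (compression)
  Rx@0 = +2519.8400 N
  Ry@0 = +3853.9130 N
  Ry@2 = +460.1770 N

-4792.171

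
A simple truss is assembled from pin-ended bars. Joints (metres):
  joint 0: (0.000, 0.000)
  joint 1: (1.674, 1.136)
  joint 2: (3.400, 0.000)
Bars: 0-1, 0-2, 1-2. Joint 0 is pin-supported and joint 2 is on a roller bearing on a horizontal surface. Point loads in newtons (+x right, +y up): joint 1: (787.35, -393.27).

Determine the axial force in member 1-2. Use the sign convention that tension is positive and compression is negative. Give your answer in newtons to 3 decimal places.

N=3 nodes, M=3 members, R=3 reactions → 2N=6, M+R=6
member 0 (0-1): L=2.0231, (cx,cy)=(0.8275,0.5615)
member 1 (0-2): L=3.4000, (cx,cy)=(1.0000,0.0000)
member 2 (1-2): L=2.0663, (cx,cy)=(0.8353,-0.5498)
solve A·x = −loads:
  F[0-1] = +112.9515 N (tension)
  F[0-2] = +693.8872 N (tension)
  F[1-2] = -830.6924 N (compression)
  Rx@0 = -787.3500 N
  Ry@0 = -63.4252 N
  Ry@2 = +456.6952 N

-830.692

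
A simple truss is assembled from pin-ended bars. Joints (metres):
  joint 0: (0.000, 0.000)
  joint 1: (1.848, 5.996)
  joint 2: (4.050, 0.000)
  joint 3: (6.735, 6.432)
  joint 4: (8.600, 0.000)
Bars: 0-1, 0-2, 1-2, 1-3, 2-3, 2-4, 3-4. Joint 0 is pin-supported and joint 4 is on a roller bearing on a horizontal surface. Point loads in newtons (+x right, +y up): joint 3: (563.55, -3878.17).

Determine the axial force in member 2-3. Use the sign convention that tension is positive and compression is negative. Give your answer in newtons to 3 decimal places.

N=5 nodes, M=7 members, R=3 reactions → 2N=10, M+R=10
member 0 (0-1): L=6.2743, (cx,cy)=(0.2945,0.9556)
member 1 (0-2): L=4.0500, (cx,cy)=(1.0000,0.0000)
member 2 (1-2): L=6.3876, (cx,cy)=(0.3447,-0.9387)
member 3 (1-3): L=4.9064, (cx,cy)=(0.9960,0.0889)
member 4 (2-3): L=6.9699, (cx,cy)=(0.3852,0.9228)
member 5 (2-4): L=4.5500, (cx,cy)=(1.0000,0.0000)
member 6 (3-4): L=6.6969, (cx,cy)=(0.2785,-0.9604)
solve A·x = −loads:
  F[0-1] = -439.0129 N (compression)
  F[0-2] = +692.8541 N (tension)
  F[1-2] = +420.8572 N (tension)
  F[1-3] = -275.4773 N (compression)
  F[2-3] = -428.0987 N (compression)
  F[2-4] = +1002.8525 N (tension)
  F[3-4] = -3601.0892 N (compression)
  Rx@0 = -563.5500 N
  Ry@0 = +419.5388 N
  Ry@4 = +3458.6312 N

-428.099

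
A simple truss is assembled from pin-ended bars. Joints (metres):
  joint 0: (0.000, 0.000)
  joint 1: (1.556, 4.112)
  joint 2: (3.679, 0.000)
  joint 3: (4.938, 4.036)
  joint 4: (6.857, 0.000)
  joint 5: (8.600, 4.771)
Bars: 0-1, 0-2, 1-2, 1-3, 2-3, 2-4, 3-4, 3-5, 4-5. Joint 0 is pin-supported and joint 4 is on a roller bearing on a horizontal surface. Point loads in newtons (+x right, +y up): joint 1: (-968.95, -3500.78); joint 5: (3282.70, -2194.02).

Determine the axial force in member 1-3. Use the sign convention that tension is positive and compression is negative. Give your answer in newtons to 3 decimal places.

N=6 nodes, M=9 members, R=3 reactions → 2N=12, M+R=12
member 0 (0-1): L=4.3966, (cx,cy)=(0.3539,0.9353)
member 1 (0-2): L=3.6790, (cx,cy)=(1.0000,0.0000)
member 2 (1-2): L=4.6277, (cx,cy)=(0.4588,-0.8886)
member 3 (1-3): L=3.3829, (cx,cy)=(0.9997,-0.0225)
member 4 (2-3): L=4.2278, (cx,cy)=(0.2978,0.9546)
member 5 (2-4): L=3.1780, (cx,cy)=(1.0000,0.0000)
member 6 (3-4): L=4.4690, (cx,cy)=(0.4294,-0.9031)
member 7 (3-5): L=3.7350, (cx,cy)=(0.9804,0.1968)
member 8 (4-5): L=5.0794, (cx,cy)=(0.3431,0.9393)
solve A·x = −loads:
  F[0-1] = -476.5199 N (compression)
  F[0-2] = +2482.3969 N (tension)
  F[1-2] = -3499.0940 N (compression)
  F[1-3] = +2406.1496 N (tension)
  F[2-3] = +3256.9205 N (tension)
  F[2-4] = -92.7210 N (compression)
  F[3-4] = -2403.3405 N (compression)
  F[3-5] = +4495.3232 N (tension)
  F[4-5] = -3277.6504 N (compression)
  Rx@0 = -2313.7500 N
  Ry@0 = +445.6787 N
  Ry@4 = +5249.1213 N

2406.150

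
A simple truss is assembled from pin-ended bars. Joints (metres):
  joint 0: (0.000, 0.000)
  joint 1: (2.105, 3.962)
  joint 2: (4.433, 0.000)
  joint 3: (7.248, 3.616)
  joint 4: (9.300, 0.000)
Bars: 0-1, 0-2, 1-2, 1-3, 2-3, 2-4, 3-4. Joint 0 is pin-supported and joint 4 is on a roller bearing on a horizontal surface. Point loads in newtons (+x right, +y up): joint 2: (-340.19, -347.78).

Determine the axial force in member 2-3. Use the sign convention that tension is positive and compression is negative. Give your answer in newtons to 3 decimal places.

192.009

N=5 nodes, M=7 members, R=3 reactions → 2N=10, M+R=10
member 0 (0-1): L=4.4865, (cx,cy)=(0.4692,0.8831)
member 1 (0-2): L=4.4330, (cx,cy)=(1.0000,0.0000)
member 2 (1-2): L=4.5953, (cx,cy)=(0.5066,-0.8622)
member 3 (1-3): L=5.1546, (cx,cy)=(0.9977,-0.0671)
member 4 (2-3): L=4.5825, (cx,cy)=(0.6143,0.7891)
member 5 (2-4): L=4.8670, (cx,cy)=(1.0000,0.0000)
member 6 (3-4): L=4.1577, (cx,cy)=(0.4935,-0.8697)
solve A·x = −loads:
  F[0-1] = -206.0981 N (compression)
  F[0-2] = -243.4913 N (compression)
  F[1-2] = +227.6425 N (tension)
  F[1-3] = -212.5020 N (compression)
  F[2-3] = +192.0094 N (tension)
  F[2-4] = +94.0737 N (tension)
  F[3-4] = -190.6076 N (compression)
  Rx@0 = +340.1900 N
  Ry@0 = +182.0049 N
  Ry@4 = +165.7751 N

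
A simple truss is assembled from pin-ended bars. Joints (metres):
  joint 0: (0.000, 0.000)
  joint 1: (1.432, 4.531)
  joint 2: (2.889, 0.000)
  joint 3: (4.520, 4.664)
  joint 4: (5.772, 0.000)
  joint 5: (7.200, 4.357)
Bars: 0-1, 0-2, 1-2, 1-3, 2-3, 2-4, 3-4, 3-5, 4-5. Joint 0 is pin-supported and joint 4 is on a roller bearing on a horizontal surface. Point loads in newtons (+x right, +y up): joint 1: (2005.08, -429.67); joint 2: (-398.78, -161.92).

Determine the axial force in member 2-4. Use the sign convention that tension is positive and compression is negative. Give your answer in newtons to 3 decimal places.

472.889

N=6 nodes, M=9 members, R=3 reactions → 2N=12, M+R=12
member 0 (0-1): L=4.7519, (cx,cy)=(0.3014,0.9535)
member 1 (0-2): L=2.8890, (cx,cy)=(1.0000,0.0000)
member 2 (1-2): L=4.7595, (cx,cy)=(0.3061,-0.9520)
member 3 (1-3): L=3.0909, (cx,cy)=(0.9991,0.0430)
member 4 (2-3): L=4.9410, (cx,cy)=(0.3301,0.9439)
member 5 (2-4): L=2.8830, (cx,cy)=(1.0000,0.0000)
member 6 (3-4): L=4.8291, (cx,cy)=(0.2593,-0.9658)
member 7 (3-5): L=2.6975, (cx,cy)=(0.9935,-0.1138)
member 8 (4-5): L=4.5850, (cx,cy)=(0.3114,0.9503)
solve A·x = −loads:
  F[0-1] = +1227.0772 N (tension)
  F[0-2] = +1236.5167 N (tension)
  F[1-2] = -1730.3948 N (compression)
  F[1-3] = -1106.6049 N (compression)
  F[2-3] = +1916.6771 N (tension)
  F[2-4] = +472.8887 N (tension)
  F[3-4] = -1823.9906 N (compression)
  F[3-5] = +0.0000 N (tension)
  F[4-5] = -0.0000 N (compression)
  Rx@0 = -1606.3000 N
  Ry@0 = -1170.0337 N
  Ry@4 = +1761.6237 N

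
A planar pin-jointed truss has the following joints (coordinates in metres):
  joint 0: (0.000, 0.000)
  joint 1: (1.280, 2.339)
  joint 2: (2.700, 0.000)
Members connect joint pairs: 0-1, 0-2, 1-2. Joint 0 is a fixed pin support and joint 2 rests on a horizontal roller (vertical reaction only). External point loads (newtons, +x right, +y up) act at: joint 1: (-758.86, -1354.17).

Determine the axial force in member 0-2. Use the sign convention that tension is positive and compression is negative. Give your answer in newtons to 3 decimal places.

N=3 nodes, M=3 members, R=3 reactions → 2N=6, M+R=6
member 0 (0-1): L=2.6663, (cx,cy)=(0.4801,0.8772)
member 1 (0-2): L=2.7000, (cx,cy)=(1.0000,0.0000)
member 2 (1-2): L=2.7363, (cx,cy)=(0.5189,-0.8548)
solve A·x = −loads:
  F[0-1] = -1561.2579 N (compression)
  F[0-2] = -9.3619 N (compression)
  F[1-2] = +18.0400 N (tension)
  Rx@0 = +758.8600 N
  Ry@0 = +1369.5907 N
  Ry@2 = -15.4207 N

-9.362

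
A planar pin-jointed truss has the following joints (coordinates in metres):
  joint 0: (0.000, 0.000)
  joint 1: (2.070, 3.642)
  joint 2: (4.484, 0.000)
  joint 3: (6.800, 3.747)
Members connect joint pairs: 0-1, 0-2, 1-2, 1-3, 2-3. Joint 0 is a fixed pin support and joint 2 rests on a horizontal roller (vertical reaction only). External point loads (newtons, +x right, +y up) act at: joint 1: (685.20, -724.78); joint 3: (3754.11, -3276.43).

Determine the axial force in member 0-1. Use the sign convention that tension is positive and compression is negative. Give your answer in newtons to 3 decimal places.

N=4 nodes, M=5 members, R=3 reactions → 2N=8, M+R=8
member 0 (0-1): L=4.1892, (cx,cy)=(0.4941,0.8694)
member 1 (0-2): L=4.4840, (cx,cy)=(1.0000,0.0000)
member 2 (1-2): L=4.3694, (cx,cy)=(0.5525,-0.8335)
member 3 (1-3): L=4.7312, (cx,cy)=(0.9998,0.0222)
member 4 (2-3): L=4.4050, (cx,cy)=(0.5258,0.8506)
solve A·x = −loads:
  F[0-1] = +5746.2409 N (tension)
  F[0-2] = +1599.9060 N (tension)
  F[1-2] = -6706.9379 N (compression)
  F[1-3] = +5861.0967 N (tension)
  F[2-3] = -4004.6973 N (compression)
  Rx@0 = -4439.3100 N
  Ry@0 = -4995.7051 N
  Ry@2 = +8996.9151 N

5746.241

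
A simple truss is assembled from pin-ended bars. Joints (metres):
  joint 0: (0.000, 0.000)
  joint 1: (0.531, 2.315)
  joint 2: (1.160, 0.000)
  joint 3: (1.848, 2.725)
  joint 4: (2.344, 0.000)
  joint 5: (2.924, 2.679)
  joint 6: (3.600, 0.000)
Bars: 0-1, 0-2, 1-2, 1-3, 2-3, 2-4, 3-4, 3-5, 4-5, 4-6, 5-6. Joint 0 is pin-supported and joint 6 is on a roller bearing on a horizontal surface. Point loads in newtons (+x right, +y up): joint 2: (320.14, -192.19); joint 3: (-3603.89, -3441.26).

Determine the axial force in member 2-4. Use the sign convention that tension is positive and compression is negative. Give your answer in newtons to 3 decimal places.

N=7 nodes, M=11 members, R=3 reactions → 2N=14, M+R=14
member 0 (0-1): L=2.3751, (cx,cy)=(0.2236,0.9747)
member 1 (0-2): L=1.1600, (cx,cy)=(1.0000,0.0000)
member 2 (1-2): L=2.3989, (cx,cy)=(0.2622,-0.9650)
member 3 (1-3): L=1.3793, (cx,cy)=(0.9548,0.2972)
member 4 (2-3): L=2.8105, (cx,cy)=(0.2448,0.9696)
member 5 (2-4): L=1.1840, (cx,cy)=(1.0000,0.0000)
member 6 (3-4): L=2.7698, (cx,cy)=(0.1791,-0.9838)
member 7 (3-5): L=1.0770, (cx,cy)=(0.9991,-0.0427)
member 8 (4-5): L=2.7411, (cx,cy)=(0.2116,0.9774)
member 9 (4-6): L=1.2560, (cx,cy)=(1.0000,0.0000)
member 10 (5-6): L=2.7630, (cx,cy)=(0.2447,-0.9696)
solve A·x = −loads:
  F[0-1] = -4650.6692 N (compression)
  F[0-2] = -2244.0100 N (compression)
  F[1-2] = +4021.6961 N (tension)
  F[1-3] = -2193.3655 N (compression)
  F[2-3] = -3804.5555 N (compression)
  F[2-4] = -578.3228 N (compression)
  F[3-4] = +896.1254 N (tension)
  F[3-5] = +418.2298 N (tension)
  F[4-5] = -902.0651 N (compression)
  F[4-6] = -226.9743 N (compression)
  F[5-6] = +927.6978 N (tension)
  Rx@0 = +3283.7500 N
  Ry@0 = +4532.9532 N
  Ry@6 = -899.5032 N

-578.323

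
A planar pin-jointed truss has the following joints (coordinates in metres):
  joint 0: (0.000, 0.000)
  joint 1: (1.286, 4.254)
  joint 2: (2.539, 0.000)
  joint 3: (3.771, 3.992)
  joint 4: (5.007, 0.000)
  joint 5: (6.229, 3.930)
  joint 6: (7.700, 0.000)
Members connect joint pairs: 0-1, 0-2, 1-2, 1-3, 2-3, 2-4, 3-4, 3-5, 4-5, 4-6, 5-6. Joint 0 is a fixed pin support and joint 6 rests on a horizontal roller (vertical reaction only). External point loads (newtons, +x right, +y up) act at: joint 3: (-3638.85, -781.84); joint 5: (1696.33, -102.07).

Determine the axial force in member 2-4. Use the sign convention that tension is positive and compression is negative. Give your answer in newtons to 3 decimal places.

-583.012

N=7 nodes, M=11 members, R=3 reactions → 2N=14, M+R=14
member 0 (0-1): L=4.4441, (cx,cy)=(0.2894,0.9572)
member 1 (0-2): L=2.5390, (cx,cy)=(1.0000,0.0000)
member 2 (1-2): L=4.4347, (cx,cy)=(0.2825,-0.9593)
member 3 (1-3): L=2.4988, (cx,cy)=(0.9945,-0.1049)
member 4 (2-3): L=4.1778, (cx,cy)=(0.2949,0.9555)
member 5 (2-4): L=2.4680, (cx,cy)=(1.0000,0.0000)
member 6 (3-4): L=4.1790, (cx,cy)=(0.2958,-0.9553)
member 7 (3-5): L=2.4588, (cx,cy)=(0.9997,-0.0252)
member 8 (4-5): L=4.1156, (cx,cy)=(0.2969,0.9549)
member 9 (4-6): L=2.6930, (cx,cy)=(1.0000,0.0000)
member 10 (5-6): L=4.1963, (cx,cy)=(0.3505,-0.9365)
solve A·x = −loads:
  F[0-1] = -1503.5069 N (compression)
  F[0-2] = -1507.4497 N (compression)
  F[1-2] = +1597.7511 N (tension)
  F[1-3] = -891.4201 N (compression)
  F[2-3] = -1603.9779 N (compression)
  F[2-4] = -583.0115 N (compression)
  F[3-4] = +632.8859 N (tension)
  F[3-5] = +2092.8203 N (tension)
  F[4-5] = -633.1228 N (compression)
  F[4-6] = -207.8387 N (compression)
  F[5-6] = +592.8952 N (tension)
  Rx@0 = +1942.5200 N
  Ry@0 = +1439.1827 N
  Ry@6 = -555.2727 N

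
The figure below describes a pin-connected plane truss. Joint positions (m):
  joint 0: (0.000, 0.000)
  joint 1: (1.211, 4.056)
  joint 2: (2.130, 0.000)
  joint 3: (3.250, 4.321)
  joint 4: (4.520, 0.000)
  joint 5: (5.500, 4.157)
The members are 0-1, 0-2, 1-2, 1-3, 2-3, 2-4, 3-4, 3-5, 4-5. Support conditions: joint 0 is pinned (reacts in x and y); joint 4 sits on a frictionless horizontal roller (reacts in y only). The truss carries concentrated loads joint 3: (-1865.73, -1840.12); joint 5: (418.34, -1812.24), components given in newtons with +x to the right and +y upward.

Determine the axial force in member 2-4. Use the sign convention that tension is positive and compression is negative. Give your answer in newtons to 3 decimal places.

-301.917

N=6 nodes, M=9 members, R=3 reactions → 2N=12, M+R=12
member 0 (0-1): L=4.2329, (cx,cy)=(0.2861,0.9582)
member 1 (0-2): L=2.1300, (cx,cy)=(1.0000,0.0000)
member 2 (1-2): L=4.1588, (cx,cy)=(0.2210,-0.9753)
member 3 (1-3): L=2.0561, (cx,cy)=(0.9917,0.1289)
member 4 (2-3): L=4.4638, (cx,cy)=(0.2509,0.9680)
member 5 (2-4): L=2.3900, (cx,cy)=(1.0000,0.0000)
member 6 (3-4): L=4.5038, (cx,cy)=(0.2820,-0.9594)
member 7 (3-5): L=2.2560, (cx,cy)=(0.9974,-0.0727)
member 8 (4-5): L=4.2710, (cx,cy)=(0.2295,0.9733)
solve A·x = −loads:
  F[0-1] = -1589.3828 N (compression)
  F[0-2] = -992.6826 N (compression)
  F[1-2] = +1458.0245 N (tension)
  F[1-3] = -783.4307 N (compression)
  F[2-3] = -1468.9717 N (compression)
  F[2-4] = -301.9168 N (compression)
  F[3-4] = -393.7393 N (compression)
  F[3-5] = +833.4911 N (tension)
  F[4-5] = -1799.6657 N (compression)
  Rx@0 = +1447.3900 N
  Ry@0 = +1522.9507 N
  Ry@4 = +2129.4093 N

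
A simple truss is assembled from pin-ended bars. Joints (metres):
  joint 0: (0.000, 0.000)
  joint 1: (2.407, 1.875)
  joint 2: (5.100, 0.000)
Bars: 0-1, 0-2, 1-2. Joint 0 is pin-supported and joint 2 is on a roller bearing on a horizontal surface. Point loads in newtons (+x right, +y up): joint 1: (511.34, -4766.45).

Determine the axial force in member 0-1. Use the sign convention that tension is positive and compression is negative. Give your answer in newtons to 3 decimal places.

-3789.690

N=3 nodes, M=3 members, R=3 reactions → 2N=6, M+R=6
member 0 (0-1): L=3.0511, (cx,cy)=(0.7889,0.6145)
member 1 (0-2): L=5.1000, (cx,cy)=(1.0000,0.0000)
member 2 (1-2): L=3.2814, (cx,cy)=(0.8207,-0.5714)
solve A·x = −loads:
  F[0-1] = -3789.6903 N (compression)
  F[0-2] = +3501.0007 N (tension)
  F[1-2] = -4265.9998 N (compression)
  Rx@0 = -511.3400 N
  Ry@0 = +2328.8799 N
  Ry@2 = +2437.5701 N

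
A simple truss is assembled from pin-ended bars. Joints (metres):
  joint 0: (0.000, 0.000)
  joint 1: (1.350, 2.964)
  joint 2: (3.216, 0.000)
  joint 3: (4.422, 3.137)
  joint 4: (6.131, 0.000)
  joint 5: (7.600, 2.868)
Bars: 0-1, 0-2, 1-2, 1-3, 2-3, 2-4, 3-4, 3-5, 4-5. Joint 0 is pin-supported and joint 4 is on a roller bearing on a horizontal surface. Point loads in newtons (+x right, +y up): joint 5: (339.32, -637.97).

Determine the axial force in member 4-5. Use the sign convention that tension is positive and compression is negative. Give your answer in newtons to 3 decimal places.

-656.074

N=6 nodes, M=9 members, R=3 reactions → 2N=12, M+R=12
member 0 (0-1): L=3.2570, (cx,cy)=(0.4145,0.9101)
member 1 (0-2): L=3.2160, (cx,cy)=(1.0000,0.0000)
member 2 (1-2): L=3.5025, (cx,cy)=(0.5328,-0.8463)
member 3 (1-3): L=3.0769, (cx,cy)=(0.9984,0.0562)
member 4 (2-3): L=3.3608, (cx,cy)=(0.3588,0.9334)
member 5 (2-4): L=2.9150, (cx,cy)=(1.0000,0.0000)
member 6 (3-4): L=3.5723, (cx,cy)=(0.4784,-0.8781)
member 7 (3-5): L=3.1894, (cx,cy)=(0.9964,-0.0843)
member 8 (4-5): L=3.2223, (cx,cy)=(0.4559,0.8900)
solve A·x = −loads:
  F[0-1] = +342.3856 N (tension)
  F[0-2] = +197.4023 N (tension)
  F[1-2] = -346.4664 N (compression)
  F[1-3] = +327.0212 N (tension)
  F[2-3] = +314.1219 N (tension)
  F[2-4] = -99.9032 N (compression)
  F[3-4] = -416.3638 N (compression)
  F[3-5] = +640.6950 N (tension)
  F[4-5] = -656.0736 N (compression)
  Rx@0 = -339.3200 N
  Ry@0 = -311.5883 N
  Ry@4 = +949.5583 N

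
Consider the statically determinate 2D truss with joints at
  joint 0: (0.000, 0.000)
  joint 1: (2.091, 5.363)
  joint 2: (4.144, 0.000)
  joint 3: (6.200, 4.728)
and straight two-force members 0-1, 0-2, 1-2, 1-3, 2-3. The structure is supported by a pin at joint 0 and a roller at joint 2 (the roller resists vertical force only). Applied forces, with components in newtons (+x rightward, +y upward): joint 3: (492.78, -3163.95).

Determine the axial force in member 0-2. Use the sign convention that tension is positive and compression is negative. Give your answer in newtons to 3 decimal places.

N=4 nodes, M=5 members, R=3 reactions → 2N=8, M+R=8
member 0 (0-1): L=5.7562, (cx,cy)=(0.3633,0.9317)
member 1 (0-2): L=4.1440, (cx,cy)=(1.0000,0.0000)
member 2 (1-2): L=5.7425, (cx,cy)=(0.3575,-0.9339)
member 3 (1-3): L=4.1578, (cx,cy)=(0.9883,-0.1527)
member 4 (2-3): L=5.1557, (cx,cy)=(0.3988,0.9170)
solve A·x = −loads:
  F[0-1] = +2288.3032 N (tension)
  F[0-2] = -338.4675 N (compression)
  F[1-2] = -2572.6016 N (compression)
  F[1-3] = +1771.7592 N (tension)
  F[2-3] = -3155.0855 N (compression)
  Rx@0 = -492.7800 N
  Ry@0 = -2131.9848 N
  Ry@2 = +5295.9348 N

-338.467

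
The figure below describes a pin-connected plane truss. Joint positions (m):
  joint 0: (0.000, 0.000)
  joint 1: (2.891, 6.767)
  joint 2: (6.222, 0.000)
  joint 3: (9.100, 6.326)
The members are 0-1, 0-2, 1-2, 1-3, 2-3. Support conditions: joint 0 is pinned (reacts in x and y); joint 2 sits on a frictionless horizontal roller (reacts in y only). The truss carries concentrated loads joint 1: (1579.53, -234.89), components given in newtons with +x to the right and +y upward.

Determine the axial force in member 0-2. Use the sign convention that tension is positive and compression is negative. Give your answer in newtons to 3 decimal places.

N=4 nodes, M=5 members, R=3 reactions → 2N=8, M+R=8
member 0 (0-1): L=7.3587, (cx,cy)=(0.3929,0.9196)
member 1 (0-2): L=6.2220, (cx,cy)=(1.0000,0.0000)
member 2 (1-2): L=7.5424, (cx,cy)=(0.4416,-0.8972)
member 3 (1-3): L=6.2246, (cx,cy)=(0.9975,-0.0708)
member 4 (2-3): L=6.9499, (cx,cy)=(0.4141,0.9102)
solve A·x = −loads:
  F[0-1] = +1731.3445 N (tension)
  F[0-2] = +899.3378 N (tension)
  F[1-2] = -2036.3759 N (compression)
  F[1-3] = -0.0000 N (tension)
  F[2-3] = +0.0000 N (tension)
  Rx@0 = -1579.5300 N
  Ry@0 = -1592.1345 N
  Ry@2 = +1827.0245 N

899.338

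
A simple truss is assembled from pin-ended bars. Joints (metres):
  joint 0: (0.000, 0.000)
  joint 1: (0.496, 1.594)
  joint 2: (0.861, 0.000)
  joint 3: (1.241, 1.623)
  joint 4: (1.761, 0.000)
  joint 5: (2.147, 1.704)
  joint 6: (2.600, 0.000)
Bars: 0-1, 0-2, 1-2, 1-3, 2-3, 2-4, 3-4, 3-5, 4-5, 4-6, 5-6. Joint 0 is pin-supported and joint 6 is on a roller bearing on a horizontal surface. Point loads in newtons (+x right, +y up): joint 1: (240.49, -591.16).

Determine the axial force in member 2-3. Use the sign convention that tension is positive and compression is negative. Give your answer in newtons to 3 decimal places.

N=7 nodes, M=11 members, R=3 reactions → 2N=14, M+R=14
member 0 (0-1): L=1.6694, (cx,cy)=(0.2971,0.9548)
member 1 (0-2): L=0.8610, (cx,cy)=(1.0000,0.0000)
member 2 (1-2): L=1.6353, (cx,cy)=(0.2232,-0.9748)
member 3 (1-3): L=0.7456, (cx,cy)=(0.9992,0.0389)
member 4 (2-3): L=1.6669, (cx,cy)=(0.2280,0.9737)
member 5 (2-4): L=0.9000, (cx,cy)=(1.0000,0.0000)
member 6 (3-4): L=1.7043, (cx,cy)=(0.3051,-0.9523)
member 7 (3-5): L=0.9096, (cx,cy)=(0.9960,0.0890)
member 8 (4-5): L=1.7472, (cx,cy)=(0.2209,0.9753)
member 9 (4-6): L=0.8390, (cx,cy)=(1.0000,0.0000)
member 10 (5-6): L=1.7632, (cx,cy)=(0.2569,-0.9664)
solve A·x = −loads:
  F[0-1] = -346.5978 N (compression)
  F[0-2] = +343.4694 N (tension)
  F[1-2] = -278.1852 N (compression)
  F[1-3] = -281.5897 N (compression)
  F[2-3] = +278.5003 N (tension)
  F[2-4] = +217.8871 N (tension)
  F[3-4] = -285.5204 N (compression)
  F[3-5] = -131.2918 N (compression)
  F[4-5] = +278.7944 N (tension)
  F[4-6] = +69.1766 N (tension)
  F[5-6] = -269.2522 N (compression)
  Rx@0 = -240.4900 N
  Ry@0 = +330.9460 N
  Ry@6 = +260.2140 N

278.500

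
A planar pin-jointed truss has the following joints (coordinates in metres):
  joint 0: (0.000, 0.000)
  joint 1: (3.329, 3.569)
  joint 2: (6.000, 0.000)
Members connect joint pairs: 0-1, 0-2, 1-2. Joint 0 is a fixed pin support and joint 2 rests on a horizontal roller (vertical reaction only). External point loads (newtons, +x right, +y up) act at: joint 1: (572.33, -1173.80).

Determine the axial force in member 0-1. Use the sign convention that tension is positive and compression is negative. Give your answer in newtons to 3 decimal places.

-249.014

N=3 nodes, M=3 members, R=3 reactions → 2N=6, M+R=6
member 0 (0-1): L=4.8806, (cx,cy)=(0.6821,0.7313)
member 1 (0-2): L=6.0000, (cx,cy)=(1.0000,0.0000)
member 2 (1-2): L=4.4578, (cx,cy)=(0.5992,-0.8006)
solve A·x = −loads:
  F[0-1] = -249.0141 N (compression)
  F[0-2] = +742.1805 N (tension)
  F[1-2] = -1238.6724 N (compression)
  Rx@0 = -572.3300 N
  Ry@0 = +182.0957 N
  Ry@2 = +991.7043 N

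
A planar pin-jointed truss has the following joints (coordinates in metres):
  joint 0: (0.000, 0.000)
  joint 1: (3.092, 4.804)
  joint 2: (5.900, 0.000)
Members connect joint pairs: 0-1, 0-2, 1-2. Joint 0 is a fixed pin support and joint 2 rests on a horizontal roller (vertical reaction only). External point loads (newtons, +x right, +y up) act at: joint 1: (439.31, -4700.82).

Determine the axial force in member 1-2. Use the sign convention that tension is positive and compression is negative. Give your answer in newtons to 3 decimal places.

-3267.851

N=3 nodes, M=3 members, R=3 reactions → 2N=6, M+R=6
member 0 (0-1): L=5.7130, (cx,cy)=(0.5412,0.8409)
member 1 (0-2): L=5.9000, (cx,cy)=(1.0000,0.0000)
member 2 (1-2): L=5.5645, (cx,cy)=(0.5046,-0.8633)
solve A·x = −loads:
  F[0-1] = -2235.2335 N (compression)
  F[0-2] = +1649.0576 N (tension)
  F[1-2] = -3267.8507 N (compression)
  Rx@0 = -439.3100 N
  Ry@0 = +1879.5690 N
  Ry@2 = +2821.2510 N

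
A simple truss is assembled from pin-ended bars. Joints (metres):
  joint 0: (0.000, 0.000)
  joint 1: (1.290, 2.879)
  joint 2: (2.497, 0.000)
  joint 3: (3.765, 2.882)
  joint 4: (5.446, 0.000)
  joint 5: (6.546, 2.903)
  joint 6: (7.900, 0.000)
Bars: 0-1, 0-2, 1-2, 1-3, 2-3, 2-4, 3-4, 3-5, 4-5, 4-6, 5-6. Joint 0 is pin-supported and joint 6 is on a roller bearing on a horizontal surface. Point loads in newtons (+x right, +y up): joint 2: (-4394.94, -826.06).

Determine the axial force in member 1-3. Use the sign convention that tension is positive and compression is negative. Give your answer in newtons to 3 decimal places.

N=7 nodes, M=11 members, R=3 reactions → 2N=14, M+R=14
member 0 (0-1): L=3.1548, (cx,cy)=(0.4089,0.9126)
member 1 (0-2): L=2.4970, (cx,cy)=(1.0000,0.0000)
member 2 (1-2): L=3.1218, (cx,cy)=(0.3866,-0.9222)
member 3 (1-3): L=2.4750, (cx,cy)=(1.0000,0.0012)
member 4 (2-3): L=3.1486, (cx,cy)=(0.4027,0.9153)
member 5 (2-4): L=2.9490, (cx,cy)=(1.0000,0.0000)
member 6 (3-4): L=3.3364, (cx,cy)=(0.5038,-0.8638)
member 7 (3-5): L=2.7811, (cx,cy)=(1.0000,0.0076)
member 8 (4-5): L=3.1044, (cx,cy)=(0.3543,0.9351)
member 9 (4-6): L=2.4540, (cx,cy)=(1.0000,0.0000)
member 10 (5-6): L=3.2032, (cx,cy)=(0.4227,-0.9063)
solve A·x = −loads:
  F[0-1] = -619.0834 N (compression)
  F[0-2] = -4141.7961 N (compression)
  F[1-2] = +611.9600 N (tension)
  F[1-3] = -489.7518 N (compression)
  F[2-3] = +285.9001 N (tension)
  F[2-4] = +374.6145 N (tension)
  F[3-4] = -304.2011 N (compression)
  F[3-5] = -221.3540 N (compression)
  F[4-5] = +281.0008 N (tension)
  F[4-6] = +121.7796 N (tension)
  F[5-6] = -288.1012 N (compression)
  Rx@0 = +4394.9400 N
  Ry@0 = +564.9623 N
  Ry@6 = +261.0977 N

-489.752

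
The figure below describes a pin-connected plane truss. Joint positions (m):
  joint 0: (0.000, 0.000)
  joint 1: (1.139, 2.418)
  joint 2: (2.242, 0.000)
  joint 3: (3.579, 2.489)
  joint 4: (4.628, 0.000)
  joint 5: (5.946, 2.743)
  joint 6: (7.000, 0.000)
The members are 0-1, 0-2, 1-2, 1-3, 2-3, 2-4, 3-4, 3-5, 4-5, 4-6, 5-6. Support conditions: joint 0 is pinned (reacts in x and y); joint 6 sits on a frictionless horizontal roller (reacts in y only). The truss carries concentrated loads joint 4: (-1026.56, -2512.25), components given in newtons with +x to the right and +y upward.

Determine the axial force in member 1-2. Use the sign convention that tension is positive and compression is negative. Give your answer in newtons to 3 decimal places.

N=7 nodes, M=11 members, R=3 reactions → 2N=14, M+R=14
member 0 (0-1): L=2.6728, (cx,cy)=(0.4261,0.9047)
member 1 (0-2): L=2.2420, (cx,cy)=(1.0000,0.0000)
member 2 (1-2): L=2.6577, (cx,cy)=(0.4150,-0.9098)
member 3 (1-3): L=2.4410, (cx,cy)=(0.9996,0.0291)
member 4 (2-3): L=2.8254, (cx,cy)=(0.4732,0.8809)
member 5 (2-4): L=2.3860, (cx,cy)=(1.0000,0.0000)
member 6 (3-4): L=2.7010, (cx,cy)=(0.3884,-0.9215)
member 7 (3-5): L=2.3806, (cx,cy)=(0.9943,0.1067)
member 8 (4-5): L=3.0432, (cx,cy)=(0.4331,0.9013)
member 9 (4-6): L=2.3720, (cx,cy)=(1.0000,0.0000)
member 10 (5-6): L=2.9385, (cx,cy)=(0.3587,-0.9335)
solve A·x = −loads:
  F[0-1] = -941.0123 N (compression)
  F[0-2] = -625.5576 N (compression)
  F[1-2] = +910.7672 N (tension)
  F[1-3] = -779.3201 N (compression)
  F[2-3] = -940.6078 N (compression)
  F[2-4] = +197.5383 N (tension)
  F[3-4] = +747.4598 N (tension)
  F[3-5] = -1523.0847 N (compression)
  F[4-5] = +2023.0392 N (tension)
  F[4-6] = +638.2238 N (tension)
  F[5-6] = -1779.3552 N (compression)
  Rx@0 = +1026.5600 N
  Ry@0 = +851.2939 N
  Ry@6 = +1660.9561 N

910.767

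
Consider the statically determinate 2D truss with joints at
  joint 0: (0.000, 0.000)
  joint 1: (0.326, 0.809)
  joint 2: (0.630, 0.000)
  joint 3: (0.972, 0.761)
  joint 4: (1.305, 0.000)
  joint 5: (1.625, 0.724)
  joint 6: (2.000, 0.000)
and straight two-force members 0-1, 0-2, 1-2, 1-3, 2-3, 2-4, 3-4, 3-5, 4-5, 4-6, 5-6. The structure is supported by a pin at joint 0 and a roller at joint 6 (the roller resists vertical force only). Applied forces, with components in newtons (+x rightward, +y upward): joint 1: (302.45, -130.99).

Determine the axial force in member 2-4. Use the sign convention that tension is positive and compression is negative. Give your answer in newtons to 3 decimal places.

N=7 nodes, M=11 members, R=3 reactions → 2N=14, M+R=14
member 0 (0-1): L=0.8722, (cx,cy)=(0.3738,0.9275)
member 1 (0-2): L=0.6300, (cx,cy)=(1.0000,0.0000)
member 2 (1-2): L=0.8642, (cx,cy)=(0.3518,-0.9361)
member 3 (1-3): L=0.6478, (cx,cy)=(0.9973,-0.0741)
member 4 (2-3): L=0.8343, (cx,cy)=(0.4099,0.9121)
member 5 (2-4): L=0.6750, (cx,cy)=(1.0000,0.0000)
member 6 (3-4): L=0.8307, (cx,cy)=(0.4009,-0.9161)
member 7 (3-5): L=0.6540, (cx,cy)=(0.9984,-0.0566)
member 8 (4-5): L=0.7916, (cx,cy)=(0.4043,0.9146)
member 9 (4-6): L=0.6950, (cx,cy)=(1.0000,0.0000)
member 10 (5-6): L=0.8154, (cx,cy)=(0.4599,-0.8880)
solve A·x = −loads:
  F[0-1] = +13.6949 N (tension)
  F[0-2] = +297.3314 N (tension)
  F[1-2] = -133.6327 N (compression)
  F[1-3] = -251.0151 N (compression)
  F[2-3] = +137.1442 N (tension)
  F[2-4] = +194.1075 N (tension)
  F[3-4] = -148.5244 N (compression)
  F[3-5] = -134.7825 N (compression)
  F[4-5] = +148.7658 N (tension)
  F[4-6] = +74.4263 N (tension)
  F[5-6] = -161.8233 N (compression)
  Rx@0 = -302.4500 N
  Ry@0 = -12.7024 N
  Ry@6 = +143.6924 N

194.107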